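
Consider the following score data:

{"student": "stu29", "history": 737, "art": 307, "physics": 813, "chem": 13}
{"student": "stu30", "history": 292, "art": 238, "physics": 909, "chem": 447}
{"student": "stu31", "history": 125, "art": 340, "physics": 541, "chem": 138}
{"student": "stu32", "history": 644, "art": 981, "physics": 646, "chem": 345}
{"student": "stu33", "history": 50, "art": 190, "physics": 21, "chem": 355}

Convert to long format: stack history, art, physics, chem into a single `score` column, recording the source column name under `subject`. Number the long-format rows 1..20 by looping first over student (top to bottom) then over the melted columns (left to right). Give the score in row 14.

20 rows total (5 × 4). Row 14: index ⌊(14-1)/4⌋ = 3 into student → stu32; (14-1) mod 4 = 1 into the melted columns → art.
So row 14 is (stu32, art, 981); score = 981.

981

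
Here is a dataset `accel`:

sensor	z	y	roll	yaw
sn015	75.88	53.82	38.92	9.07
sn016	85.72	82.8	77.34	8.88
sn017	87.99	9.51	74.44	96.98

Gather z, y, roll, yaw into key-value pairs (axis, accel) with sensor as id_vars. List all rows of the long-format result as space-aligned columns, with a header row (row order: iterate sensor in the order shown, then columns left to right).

Each (sensor, column) pair becomes one row: 3 × 4 = 12 rows.
For example, (sn015, z) → accel=75.88.

sensor  axis  accel
sn015   z     75.88
sn015   y     53.82
sn015   roll  38.92
sn015   yaw   9.07 
sn016   z     85.72
sn016   y     82.8 
sn016   roll  77.34
sn016   yaw   8.88 
sn017   z     87.99
sn017   y     9.51 
sn017   roll  74.44
sn017   yaw   96.98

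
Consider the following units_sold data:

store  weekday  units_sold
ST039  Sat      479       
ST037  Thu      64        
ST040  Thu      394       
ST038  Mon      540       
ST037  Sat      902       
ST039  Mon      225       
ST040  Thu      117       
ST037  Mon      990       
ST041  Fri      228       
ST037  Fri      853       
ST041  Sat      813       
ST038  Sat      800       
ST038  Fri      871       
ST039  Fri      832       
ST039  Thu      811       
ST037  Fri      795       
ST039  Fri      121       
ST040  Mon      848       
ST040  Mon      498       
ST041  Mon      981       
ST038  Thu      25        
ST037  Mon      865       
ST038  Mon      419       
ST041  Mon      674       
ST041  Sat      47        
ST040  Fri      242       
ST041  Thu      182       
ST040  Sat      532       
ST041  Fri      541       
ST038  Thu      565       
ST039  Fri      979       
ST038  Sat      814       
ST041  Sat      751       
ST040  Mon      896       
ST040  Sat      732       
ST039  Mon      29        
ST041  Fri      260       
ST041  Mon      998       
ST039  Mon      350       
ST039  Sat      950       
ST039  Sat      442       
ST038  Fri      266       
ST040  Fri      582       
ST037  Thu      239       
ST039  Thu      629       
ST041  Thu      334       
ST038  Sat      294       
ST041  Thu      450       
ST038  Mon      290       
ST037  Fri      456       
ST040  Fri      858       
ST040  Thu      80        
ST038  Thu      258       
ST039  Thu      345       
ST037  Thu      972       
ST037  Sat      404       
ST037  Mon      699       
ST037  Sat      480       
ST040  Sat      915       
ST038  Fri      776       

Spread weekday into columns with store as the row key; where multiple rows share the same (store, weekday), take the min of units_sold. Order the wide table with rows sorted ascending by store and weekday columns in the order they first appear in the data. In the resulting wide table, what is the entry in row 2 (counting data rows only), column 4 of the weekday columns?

With rows sorted ascending by store, row 2 is store=ST038. weekday columns in first-appearance order: Sat, Thu, Mon, Fri; column 4 is Fri.
Long rows with store=ST038, weekday=Fri: min(871, 266, 776) = 266.

266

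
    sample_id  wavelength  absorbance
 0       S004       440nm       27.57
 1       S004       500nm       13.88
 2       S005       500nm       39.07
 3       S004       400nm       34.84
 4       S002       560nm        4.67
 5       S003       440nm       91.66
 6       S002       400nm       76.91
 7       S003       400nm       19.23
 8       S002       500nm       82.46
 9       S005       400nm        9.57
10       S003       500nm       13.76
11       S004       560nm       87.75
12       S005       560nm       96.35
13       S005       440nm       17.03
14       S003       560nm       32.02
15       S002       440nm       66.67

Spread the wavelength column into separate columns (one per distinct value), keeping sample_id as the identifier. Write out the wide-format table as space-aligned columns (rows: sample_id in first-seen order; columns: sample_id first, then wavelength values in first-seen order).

sample_id  440nm  500nm  400nm  560nm
S004       27.57  13.88  34.84  87.75
S005       17.03  39.07  9.57   96.35
S002       66.67  82.46  76.91  4.67 
S003       91.66  13.76  19.23  32.02

Columns: sample_id plus the 4 distinct wavelength values (440nm, 500nm, 400nm, 560nm).
For example, row S004 column 440nm takes absorbance=27.57 from the long row (S004, 440nm).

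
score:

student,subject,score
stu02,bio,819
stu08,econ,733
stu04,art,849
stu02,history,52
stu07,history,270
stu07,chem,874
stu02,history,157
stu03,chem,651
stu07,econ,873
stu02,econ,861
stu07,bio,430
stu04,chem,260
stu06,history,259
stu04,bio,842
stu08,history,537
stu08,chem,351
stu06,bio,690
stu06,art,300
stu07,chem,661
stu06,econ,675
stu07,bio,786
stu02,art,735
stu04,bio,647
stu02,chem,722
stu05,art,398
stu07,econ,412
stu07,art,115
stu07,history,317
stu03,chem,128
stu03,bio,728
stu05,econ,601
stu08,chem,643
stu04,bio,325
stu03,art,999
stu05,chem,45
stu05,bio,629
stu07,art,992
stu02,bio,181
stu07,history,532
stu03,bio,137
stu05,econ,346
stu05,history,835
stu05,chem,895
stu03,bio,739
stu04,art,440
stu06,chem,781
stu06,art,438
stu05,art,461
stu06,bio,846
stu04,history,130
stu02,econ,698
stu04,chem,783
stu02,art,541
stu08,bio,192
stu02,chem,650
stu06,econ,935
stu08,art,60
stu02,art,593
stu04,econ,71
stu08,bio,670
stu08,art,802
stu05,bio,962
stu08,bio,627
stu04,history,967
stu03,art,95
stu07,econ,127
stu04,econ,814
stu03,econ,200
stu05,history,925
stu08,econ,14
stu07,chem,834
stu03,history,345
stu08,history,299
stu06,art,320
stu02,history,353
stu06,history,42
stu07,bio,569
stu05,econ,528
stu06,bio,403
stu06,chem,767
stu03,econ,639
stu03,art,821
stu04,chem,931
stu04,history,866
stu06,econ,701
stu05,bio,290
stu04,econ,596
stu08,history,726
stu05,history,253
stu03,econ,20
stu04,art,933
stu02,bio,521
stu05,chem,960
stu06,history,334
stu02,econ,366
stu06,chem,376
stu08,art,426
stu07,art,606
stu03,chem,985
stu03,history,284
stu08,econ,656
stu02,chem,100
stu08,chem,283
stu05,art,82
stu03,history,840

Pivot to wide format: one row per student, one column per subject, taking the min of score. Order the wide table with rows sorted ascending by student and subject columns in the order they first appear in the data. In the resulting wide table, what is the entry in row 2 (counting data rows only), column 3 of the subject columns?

95

With rows sorted ascending by student, row 2 is student=stu03. subject columns in first-appearance order: bio, econ, art, history, chem; column 3 is art.
Long rows with student=stu03, subject=art: min(999, 95, 821) = 95.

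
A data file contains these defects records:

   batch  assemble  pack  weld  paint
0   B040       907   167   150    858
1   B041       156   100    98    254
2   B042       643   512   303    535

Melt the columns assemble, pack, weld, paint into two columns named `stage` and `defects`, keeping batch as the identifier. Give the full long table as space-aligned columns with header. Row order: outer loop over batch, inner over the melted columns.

batch  stage     defects
B040   assemble  907    
B040   pack      167    
B040   weld      150    
B040   paint     858    
B041   assemble  156    
B041   pack      100    
B041   weld      98     
B041   paint     254    
B042   assemble  643    
B042   pack      512    
B042   weld      303    
B042   paint     535    

Each (batch, column) pair becomes one row: 3 × 4 = 12 rows.
For example, (B040, assemble) → defects=907.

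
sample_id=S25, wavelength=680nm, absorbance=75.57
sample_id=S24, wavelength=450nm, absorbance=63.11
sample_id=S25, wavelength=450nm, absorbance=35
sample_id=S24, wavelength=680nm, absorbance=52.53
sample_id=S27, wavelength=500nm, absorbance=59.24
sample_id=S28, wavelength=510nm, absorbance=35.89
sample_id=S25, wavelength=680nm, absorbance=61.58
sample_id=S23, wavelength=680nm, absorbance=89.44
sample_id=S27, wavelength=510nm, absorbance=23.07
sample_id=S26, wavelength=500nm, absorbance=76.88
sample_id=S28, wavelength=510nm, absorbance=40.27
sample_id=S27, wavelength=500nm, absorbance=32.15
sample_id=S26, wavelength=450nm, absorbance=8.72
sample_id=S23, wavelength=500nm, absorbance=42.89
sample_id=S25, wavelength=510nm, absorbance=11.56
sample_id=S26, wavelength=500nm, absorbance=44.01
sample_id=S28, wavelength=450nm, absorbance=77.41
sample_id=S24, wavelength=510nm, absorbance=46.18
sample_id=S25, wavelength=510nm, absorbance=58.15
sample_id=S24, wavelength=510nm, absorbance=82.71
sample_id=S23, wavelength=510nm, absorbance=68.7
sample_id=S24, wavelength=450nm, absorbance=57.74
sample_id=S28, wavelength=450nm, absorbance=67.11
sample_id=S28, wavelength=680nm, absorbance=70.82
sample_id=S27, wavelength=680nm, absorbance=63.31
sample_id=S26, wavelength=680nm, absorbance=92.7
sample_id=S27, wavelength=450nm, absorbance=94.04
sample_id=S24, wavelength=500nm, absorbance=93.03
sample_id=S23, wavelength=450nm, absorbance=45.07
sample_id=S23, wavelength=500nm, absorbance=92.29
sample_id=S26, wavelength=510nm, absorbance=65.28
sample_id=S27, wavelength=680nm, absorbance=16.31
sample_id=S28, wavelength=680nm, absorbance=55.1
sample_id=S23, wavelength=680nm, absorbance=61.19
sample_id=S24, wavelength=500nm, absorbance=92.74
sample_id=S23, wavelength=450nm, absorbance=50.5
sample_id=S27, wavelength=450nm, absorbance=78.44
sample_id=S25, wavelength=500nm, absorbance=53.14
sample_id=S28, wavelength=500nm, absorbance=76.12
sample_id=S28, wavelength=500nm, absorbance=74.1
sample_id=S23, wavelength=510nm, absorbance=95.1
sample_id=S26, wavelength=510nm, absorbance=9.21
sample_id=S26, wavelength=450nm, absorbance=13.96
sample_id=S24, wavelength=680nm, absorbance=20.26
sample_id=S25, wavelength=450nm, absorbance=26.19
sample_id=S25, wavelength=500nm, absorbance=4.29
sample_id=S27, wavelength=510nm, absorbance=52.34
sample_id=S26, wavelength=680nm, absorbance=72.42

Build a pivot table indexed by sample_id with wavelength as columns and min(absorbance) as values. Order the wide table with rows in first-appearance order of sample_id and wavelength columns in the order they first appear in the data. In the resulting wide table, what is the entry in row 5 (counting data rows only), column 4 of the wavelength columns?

With rows in first-appearance order of sample_id, row 5 is sample_id=S23. wavelength columns in first-appearance order: 680nm, 450nm, 500nm, 510nm; column 4 is 510nm.
Long rows with sample_id=S23, wavelength=510nm: min(68.7, 95.1) = 68.7.

68.7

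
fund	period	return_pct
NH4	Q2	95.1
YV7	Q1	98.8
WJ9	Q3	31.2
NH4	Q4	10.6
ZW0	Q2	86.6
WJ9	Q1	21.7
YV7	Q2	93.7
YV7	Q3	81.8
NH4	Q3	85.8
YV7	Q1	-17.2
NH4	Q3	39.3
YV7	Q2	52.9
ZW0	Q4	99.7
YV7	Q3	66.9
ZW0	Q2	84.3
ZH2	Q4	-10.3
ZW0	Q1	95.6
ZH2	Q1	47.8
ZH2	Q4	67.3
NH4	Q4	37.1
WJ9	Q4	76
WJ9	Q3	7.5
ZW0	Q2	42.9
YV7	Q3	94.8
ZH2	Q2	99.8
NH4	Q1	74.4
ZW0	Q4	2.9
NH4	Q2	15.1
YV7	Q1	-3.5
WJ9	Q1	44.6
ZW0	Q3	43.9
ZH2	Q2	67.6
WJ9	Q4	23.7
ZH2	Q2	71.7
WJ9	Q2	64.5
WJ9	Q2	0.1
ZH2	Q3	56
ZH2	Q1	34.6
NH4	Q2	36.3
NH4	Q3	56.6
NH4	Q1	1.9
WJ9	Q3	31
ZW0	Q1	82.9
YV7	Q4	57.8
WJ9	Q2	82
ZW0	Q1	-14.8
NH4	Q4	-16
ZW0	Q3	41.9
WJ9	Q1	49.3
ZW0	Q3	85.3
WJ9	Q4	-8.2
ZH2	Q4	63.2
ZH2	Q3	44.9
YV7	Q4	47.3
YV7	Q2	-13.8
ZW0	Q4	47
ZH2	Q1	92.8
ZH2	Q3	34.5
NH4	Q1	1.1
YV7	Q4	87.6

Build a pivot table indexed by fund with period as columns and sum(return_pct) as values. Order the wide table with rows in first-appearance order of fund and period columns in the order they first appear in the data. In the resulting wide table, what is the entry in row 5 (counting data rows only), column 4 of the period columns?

120.2

With rows in first-appearance order of fund, row 5 is fund=ZH2. period columns in first-appearance order: Q2, Q1, Q3, Q4; column 4 is Q4.
Long rows with fund=ZH2, period=Q4: -10.3 + 67.3 + 63.2 = 120.2.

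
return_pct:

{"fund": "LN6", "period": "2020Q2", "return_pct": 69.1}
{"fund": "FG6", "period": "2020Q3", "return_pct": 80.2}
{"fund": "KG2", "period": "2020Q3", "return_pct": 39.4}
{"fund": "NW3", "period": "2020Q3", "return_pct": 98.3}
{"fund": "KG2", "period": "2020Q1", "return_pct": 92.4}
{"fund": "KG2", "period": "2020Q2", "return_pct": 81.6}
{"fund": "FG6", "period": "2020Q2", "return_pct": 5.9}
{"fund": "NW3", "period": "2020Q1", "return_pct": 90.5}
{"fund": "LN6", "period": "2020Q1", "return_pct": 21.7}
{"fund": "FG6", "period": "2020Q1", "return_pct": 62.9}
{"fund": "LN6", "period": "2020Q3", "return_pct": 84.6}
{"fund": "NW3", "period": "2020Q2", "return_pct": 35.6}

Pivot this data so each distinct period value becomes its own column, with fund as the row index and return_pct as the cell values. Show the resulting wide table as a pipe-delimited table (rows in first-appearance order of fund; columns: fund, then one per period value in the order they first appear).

| fund | 2020Q2 | 2020Q3 | 2020Q1 |
| LN6 | 69.1 | 84.6 | 21.7 |
| FG6 | 5.9 | 80.2 | 62.9 |
| KG2 | 81.6 | 39.4 | 92.4 |
| NW3 | 35.6 | 98.3 | 90.5 |

Columns: fund plus the 3 distinct period values (2020Q2, 2020Q3, 2020Q1).
For example, row LN6 column 2020Q2 takes return_pct=69.1 from the long row (LN6, 2020Q2).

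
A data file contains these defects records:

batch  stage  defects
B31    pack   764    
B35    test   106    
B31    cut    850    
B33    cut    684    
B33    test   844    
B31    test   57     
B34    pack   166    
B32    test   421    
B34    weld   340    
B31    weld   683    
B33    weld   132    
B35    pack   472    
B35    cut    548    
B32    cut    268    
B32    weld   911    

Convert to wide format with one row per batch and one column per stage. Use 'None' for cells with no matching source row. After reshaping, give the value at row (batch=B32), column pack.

None

No long-format row has batch=B32 and stage=pack, so the cell is None.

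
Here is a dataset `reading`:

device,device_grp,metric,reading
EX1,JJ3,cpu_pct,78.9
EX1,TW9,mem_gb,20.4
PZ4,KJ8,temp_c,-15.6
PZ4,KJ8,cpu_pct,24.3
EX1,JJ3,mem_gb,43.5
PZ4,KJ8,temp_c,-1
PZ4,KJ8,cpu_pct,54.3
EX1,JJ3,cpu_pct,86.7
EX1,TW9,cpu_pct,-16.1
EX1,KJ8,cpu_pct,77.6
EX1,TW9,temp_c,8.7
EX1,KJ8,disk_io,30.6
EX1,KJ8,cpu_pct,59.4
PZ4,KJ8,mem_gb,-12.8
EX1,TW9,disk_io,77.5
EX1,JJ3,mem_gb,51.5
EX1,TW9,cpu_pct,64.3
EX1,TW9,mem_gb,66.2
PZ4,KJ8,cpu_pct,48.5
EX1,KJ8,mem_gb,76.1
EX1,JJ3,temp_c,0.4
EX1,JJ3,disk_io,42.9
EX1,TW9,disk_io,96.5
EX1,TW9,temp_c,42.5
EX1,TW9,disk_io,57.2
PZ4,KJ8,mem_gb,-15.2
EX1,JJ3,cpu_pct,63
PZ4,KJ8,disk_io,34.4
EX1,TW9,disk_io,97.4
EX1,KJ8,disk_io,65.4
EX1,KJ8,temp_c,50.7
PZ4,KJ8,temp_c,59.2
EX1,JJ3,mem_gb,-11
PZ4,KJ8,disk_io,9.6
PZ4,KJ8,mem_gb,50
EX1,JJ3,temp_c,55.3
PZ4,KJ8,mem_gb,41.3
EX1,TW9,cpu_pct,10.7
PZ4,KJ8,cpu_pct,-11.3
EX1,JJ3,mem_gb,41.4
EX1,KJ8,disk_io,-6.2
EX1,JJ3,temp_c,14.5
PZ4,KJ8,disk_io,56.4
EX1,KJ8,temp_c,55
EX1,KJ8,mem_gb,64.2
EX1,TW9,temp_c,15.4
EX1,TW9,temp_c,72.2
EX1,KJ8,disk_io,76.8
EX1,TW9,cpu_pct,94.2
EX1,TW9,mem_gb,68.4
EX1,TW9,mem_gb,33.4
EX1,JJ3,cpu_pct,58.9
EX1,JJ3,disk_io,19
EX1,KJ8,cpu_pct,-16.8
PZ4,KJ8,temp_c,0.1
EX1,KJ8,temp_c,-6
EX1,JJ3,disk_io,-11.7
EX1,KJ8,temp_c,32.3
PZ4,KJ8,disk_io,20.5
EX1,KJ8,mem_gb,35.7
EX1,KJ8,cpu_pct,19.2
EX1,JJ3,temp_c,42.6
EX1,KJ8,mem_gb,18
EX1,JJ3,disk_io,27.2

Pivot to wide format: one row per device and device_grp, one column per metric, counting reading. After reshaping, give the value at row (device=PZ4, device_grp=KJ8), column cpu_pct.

Rows with device=PZ4, device_grp=KJ8 and metric=cpu_pct: reading values are 24.3, 54.3, 48.5, -11.3.
4 rows match — count = 4.

4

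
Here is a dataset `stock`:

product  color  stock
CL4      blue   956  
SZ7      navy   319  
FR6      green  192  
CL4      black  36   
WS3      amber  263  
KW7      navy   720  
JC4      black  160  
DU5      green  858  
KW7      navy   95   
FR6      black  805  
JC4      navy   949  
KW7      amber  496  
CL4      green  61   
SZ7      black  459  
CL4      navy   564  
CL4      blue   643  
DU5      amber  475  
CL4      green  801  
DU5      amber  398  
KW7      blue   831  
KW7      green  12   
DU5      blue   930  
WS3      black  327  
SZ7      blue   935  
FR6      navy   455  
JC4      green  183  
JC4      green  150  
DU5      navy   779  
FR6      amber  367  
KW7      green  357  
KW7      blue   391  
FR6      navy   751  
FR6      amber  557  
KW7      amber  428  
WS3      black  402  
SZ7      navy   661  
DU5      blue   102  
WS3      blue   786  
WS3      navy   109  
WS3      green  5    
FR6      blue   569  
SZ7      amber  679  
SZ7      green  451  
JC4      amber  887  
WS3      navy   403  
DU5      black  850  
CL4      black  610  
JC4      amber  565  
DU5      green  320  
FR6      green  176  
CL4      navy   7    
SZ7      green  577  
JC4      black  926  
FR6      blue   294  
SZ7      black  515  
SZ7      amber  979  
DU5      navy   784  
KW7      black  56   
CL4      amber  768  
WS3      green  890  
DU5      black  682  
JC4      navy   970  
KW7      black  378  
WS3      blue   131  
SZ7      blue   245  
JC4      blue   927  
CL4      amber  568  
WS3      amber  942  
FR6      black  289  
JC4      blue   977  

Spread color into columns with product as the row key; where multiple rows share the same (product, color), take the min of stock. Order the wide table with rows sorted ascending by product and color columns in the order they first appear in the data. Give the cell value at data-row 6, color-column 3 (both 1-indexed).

451

With rows sorted ascending by product, row 6 is product=SZ7. color columns in first-appearance order: blue, navy, green, black, amber; column 3 is green.
Long rows with product=SZ7, color=green: min(451, 577) = 451.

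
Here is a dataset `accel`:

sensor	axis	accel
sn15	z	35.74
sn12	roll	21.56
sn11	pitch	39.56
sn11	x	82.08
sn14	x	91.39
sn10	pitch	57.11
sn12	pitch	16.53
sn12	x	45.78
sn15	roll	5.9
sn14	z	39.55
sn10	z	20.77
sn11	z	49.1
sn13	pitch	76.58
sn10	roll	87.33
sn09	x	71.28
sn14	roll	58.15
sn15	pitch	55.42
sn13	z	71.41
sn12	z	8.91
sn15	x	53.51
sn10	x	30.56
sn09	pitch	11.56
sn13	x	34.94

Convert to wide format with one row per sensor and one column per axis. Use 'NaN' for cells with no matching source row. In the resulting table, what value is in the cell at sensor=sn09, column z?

No long-format row has sensor=sn09 and axis=z, so the cell is NaN.

NaN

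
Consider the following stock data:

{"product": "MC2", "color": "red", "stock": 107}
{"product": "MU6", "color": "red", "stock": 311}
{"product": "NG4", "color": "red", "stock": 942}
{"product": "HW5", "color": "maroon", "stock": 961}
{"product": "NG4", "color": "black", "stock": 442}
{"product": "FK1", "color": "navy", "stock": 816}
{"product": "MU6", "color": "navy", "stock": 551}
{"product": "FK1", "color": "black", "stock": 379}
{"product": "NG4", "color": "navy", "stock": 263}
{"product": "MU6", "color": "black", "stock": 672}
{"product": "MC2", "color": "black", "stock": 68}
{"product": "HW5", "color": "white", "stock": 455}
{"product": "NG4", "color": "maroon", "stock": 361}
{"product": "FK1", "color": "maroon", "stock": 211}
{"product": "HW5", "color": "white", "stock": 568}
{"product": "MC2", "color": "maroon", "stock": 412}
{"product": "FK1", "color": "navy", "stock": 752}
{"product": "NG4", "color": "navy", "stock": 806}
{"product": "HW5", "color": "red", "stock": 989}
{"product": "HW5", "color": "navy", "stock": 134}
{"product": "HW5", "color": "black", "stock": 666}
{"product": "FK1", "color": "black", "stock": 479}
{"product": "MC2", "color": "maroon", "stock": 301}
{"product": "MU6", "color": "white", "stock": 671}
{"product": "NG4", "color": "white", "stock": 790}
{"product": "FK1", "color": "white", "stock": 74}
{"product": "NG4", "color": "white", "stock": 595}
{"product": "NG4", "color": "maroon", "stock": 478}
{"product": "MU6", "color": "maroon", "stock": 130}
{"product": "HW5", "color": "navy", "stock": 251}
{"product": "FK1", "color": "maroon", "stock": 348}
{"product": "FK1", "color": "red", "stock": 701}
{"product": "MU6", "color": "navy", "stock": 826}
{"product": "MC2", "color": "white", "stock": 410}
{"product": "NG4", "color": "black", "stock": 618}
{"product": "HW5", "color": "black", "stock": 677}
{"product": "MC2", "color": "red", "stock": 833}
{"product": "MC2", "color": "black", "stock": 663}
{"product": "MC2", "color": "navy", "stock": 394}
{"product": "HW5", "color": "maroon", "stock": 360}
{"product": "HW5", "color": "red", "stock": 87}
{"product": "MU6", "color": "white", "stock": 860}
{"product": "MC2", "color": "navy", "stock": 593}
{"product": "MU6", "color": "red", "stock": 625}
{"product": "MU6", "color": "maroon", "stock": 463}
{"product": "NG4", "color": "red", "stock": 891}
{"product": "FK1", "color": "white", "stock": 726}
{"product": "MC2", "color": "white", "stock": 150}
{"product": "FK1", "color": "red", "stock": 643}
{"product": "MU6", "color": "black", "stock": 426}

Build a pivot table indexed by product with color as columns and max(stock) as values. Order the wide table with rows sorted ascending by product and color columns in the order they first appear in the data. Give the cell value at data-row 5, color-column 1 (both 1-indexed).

With rows sorted ascending by product, row 5 is product=NG4. color columns in first-appearance order: red, maroon, black, navy, white; column 1 is red.
Long rows with product=NG4, color=red: max(942, 891) = 942.

942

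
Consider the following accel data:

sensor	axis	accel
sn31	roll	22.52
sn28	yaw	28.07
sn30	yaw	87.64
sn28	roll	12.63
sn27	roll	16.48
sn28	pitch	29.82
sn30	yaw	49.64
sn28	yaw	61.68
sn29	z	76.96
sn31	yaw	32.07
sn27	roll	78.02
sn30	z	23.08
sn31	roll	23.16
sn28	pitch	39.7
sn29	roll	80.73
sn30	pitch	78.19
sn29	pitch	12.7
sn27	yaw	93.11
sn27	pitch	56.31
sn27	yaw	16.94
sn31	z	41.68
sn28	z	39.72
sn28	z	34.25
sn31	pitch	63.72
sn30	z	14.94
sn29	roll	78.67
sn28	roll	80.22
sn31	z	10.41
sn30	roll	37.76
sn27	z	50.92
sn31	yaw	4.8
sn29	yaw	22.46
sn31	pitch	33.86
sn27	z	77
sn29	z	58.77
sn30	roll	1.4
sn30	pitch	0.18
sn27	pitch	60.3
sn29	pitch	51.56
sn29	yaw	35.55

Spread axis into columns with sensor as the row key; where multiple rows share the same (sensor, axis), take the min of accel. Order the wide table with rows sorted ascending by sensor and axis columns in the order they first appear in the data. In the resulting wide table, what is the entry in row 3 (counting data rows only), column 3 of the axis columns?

With rows sorted ascending by sensor, row 3 is sensor=sn29. axis columns in first-appearance order: roll, yaw, pitch, z; column 3 is pitch.
Long rows with sensor=sn29, axis=pitch: min(12.7, 51.56) = 12.7.

12.7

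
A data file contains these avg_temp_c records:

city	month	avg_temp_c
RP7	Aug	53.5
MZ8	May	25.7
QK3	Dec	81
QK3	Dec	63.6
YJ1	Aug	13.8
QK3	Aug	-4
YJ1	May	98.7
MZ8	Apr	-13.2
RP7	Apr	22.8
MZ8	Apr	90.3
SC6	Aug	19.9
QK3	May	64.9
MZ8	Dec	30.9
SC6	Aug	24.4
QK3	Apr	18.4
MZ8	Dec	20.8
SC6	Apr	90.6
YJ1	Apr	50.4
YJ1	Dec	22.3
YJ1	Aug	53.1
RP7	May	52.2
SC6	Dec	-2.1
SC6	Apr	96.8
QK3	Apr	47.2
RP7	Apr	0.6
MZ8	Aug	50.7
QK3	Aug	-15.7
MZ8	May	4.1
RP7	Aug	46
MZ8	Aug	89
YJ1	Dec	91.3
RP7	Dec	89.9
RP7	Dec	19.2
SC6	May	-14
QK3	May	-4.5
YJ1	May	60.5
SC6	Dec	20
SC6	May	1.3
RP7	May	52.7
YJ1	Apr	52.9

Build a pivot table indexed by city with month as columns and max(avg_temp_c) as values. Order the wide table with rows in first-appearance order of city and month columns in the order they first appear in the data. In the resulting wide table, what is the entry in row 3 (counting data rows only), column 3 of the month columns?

81

With rows in first-appearance order of city, row 3 is city=QK3. month columns in first-appearance order: Aug, May, Dec, Apr; column 3 is Dec.
Long rows with city=QK3, month=Dec: max(81, 63.6) = 81.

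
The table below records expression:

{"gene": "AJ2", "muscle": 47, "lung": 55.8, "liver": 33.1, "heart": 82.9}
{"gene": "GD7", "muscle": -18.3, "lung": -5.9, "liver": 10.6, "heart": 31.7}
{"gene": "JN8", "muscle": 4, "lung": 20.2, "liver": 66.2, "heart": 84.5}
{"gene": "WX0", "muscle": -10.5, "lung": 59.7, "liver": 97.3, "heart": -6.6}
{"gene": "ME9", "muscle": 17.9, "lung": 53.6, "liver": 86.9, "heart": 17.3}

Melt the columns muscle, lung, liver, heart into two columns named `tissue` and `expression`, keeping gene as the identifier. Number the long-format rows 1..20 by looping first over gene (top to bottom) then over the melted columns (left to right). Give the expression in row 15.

97.3

20 rows total (5 × 4). Row 15: index ⌊(15-1)/4⌋ = 3 into gene → WX0; (15-1) mod 4 = 2 into the melted columns → liver.
So row 15 is (WX0, liver, 97.3); expression = 97.3.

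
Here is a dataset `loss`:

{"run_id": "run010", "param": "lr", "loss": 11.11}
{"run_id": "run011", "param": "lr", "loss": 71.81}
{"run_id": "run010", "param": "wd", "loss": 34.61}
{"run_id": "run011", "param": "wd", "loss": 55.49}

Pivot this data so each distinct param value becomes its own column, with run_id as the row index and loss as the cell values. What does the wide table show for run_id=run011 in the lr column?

Wide layout: rows indexed by run_id, columns are the 2 distinct param values (lr, wd).
Cell (run_id=run011, param=lr) draws from the long row where run_id=run011 and param=lr, which has loss=71.81.

71.81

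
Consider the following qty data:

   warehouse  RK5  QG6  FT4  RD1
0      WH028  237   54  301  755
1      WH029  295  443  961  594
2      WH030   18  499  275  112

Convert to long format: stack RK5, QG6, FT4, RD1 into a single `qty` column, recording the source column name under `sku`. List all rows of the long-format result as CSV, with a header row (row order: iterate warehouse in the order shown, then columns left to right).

warehouse,sku,qty
WH028,RK5,237
WH028,QG6,54
WH028,FT4,301
WH028,RD1,755
WH029,RK5,295
WH029,QG6,443
WH029,FT4,961
WH029,RD1,594
WH030,RK5,18
WH030,QG6,499
WH030,FT4,275
WH030,RD1,112

Each (warehouse, column) pair becomes one row: 3 × 4 = 12 rows.
For example, (WH028, RK5) → qty=237.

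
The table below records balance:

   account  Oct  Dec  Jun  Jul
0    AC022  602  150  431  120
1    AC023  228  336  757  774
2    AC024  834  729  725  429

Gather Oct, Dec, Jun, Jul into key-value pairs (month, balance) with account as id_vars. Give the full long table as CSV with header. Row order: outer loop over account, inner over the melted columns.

Each (account, column) pair becomes one row: 3 × 4 = 12 rows.
For example, (AC022, Oct) → balance=602.

account,month,balance
AC022,Oct,602
AC022,Dec,150
AC022,Jun,431
AC022,Jul,120
AC023,Oct,228
AC023,Dec,336
AC023,Jun,757
AC023,Jul,774
AC024,Oct,834
AC024,Dec,729
AC024,Jun,725
AC024,Jul,429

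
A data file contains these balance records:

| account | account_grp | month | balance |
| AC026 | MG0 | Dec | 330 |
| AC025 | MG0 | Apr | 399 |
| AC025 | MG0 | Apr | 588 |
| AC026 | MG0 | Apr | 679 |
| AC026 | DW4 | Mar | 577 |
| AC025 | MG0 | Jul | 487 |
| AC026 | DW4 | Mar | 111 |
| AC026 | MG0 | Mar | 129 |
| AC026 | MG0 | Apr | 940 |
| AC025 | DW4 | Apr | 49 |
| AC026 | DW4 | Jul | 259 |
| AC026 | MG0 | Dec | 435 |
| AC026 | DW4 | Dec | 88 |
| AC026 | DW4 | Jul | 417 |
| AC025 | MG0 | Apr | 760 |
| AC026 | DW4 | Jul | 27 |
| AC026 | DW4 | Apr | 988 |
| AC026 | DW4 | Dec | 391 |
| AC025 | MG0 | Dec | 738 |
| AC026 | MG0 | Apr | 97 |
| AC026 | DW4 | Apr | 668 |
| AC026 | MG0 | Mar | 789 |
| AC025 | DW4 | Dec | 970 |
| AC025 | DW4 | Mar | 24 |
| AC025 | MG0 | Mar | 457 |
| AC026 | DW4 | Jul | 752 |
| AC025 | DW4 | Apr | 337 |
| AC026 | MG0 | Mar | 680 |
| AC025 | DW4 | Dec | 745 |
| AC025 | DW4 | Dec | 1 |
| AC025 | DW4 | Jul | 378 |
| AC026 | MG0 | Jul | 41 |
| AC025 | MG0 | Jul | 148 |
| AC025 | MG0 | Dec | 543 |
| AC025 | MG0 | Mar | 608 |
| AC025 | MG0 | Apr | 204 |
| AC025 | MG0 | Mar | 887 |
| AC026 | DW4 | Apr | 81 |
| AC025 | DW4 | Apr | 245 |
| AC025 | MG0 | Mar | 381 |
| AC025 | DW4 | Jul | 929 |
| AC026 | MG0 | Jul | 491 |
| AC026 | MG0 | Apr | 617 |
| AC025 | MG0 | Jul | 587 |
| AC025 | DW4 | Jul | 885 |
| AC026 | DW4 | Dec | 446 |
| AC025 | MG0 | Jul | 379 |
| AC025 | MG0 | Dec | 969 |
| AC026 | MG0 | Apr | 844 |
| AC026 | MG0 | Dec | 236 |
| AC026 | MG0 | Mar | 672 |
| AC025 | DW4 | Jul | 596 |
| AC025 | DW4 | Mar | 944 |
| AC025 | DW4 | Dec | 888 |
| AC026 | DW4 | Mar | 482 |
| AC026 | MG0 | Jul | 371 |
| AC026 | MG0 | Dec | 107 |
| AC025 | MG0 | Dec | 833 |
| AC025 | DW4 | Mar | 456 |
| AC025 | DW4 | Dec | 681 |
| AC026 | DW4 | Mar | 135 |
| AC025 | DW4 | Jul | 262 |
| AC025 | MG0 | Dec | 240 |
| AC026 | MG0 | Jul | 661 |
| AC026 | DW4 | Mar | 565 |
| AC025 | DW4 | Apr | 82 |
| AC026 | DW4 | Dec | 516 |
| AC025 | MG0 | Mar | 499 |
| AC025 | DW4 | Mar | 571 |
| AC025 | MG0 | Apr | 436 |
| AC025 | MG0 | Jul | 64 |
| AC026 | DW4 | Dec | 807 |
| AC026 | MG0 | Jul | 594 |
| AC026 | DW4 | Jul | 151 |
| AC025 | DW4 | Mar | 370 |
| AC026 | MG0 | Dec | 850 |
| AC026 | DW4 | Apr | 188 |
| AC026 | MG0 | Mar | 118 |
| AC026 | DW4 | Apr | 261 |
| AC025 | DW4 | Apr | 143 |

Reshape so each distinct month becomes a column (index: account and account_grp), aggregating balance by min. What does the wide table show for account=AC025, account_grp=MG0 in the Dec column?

240

Rows with account=AC025, account_grp=MG0 and month=Dec: balance values are 738, 543, 969, 833, 240.
min(738, 543, 969, 833, 240) = 240.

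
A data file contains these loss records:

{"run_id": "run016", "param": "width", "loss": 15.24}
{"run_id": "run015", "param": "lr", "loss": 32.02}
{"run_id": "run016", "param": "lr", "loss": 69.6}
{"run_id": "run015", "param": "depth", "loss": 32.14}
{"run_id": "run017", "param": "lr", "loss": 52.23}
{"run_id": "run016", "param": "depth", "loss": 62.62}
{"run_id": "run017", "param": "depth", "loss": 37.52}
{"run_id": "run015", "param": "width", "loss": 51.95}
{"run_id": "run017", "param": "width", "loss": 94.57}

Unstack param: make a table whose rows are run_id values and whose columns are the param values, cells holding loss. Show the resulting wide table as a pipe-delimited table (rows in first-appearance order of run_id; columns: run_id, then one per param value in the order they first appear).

| run_id | width | lr | depth |
| run016 | 15.24 | 69.6 | 62.62 |
| run015 | 51.95 | 32.02 | 32.14 |
| run017 | 94.57 | 52.23 | 37.52 |

Columns: run_id plus the 3 distinct param values (width, lr, depth).
For example, row run016 column width takes loss=15.24 from the long row (run016, width).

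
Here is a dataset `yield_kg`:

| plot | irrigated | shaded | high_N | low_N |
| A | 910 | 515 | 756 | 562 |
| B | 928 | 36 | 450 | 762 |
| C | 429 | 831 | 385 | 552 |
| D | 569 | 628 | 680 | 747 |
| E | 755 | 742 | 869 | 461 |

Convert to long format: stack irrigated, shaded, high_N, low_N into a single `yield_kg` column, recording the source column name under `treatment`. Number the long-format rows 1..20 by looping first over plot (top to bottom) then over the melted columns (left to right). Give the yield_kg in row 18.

742

20 rows total (5 × 4). Row 18: index ⌊(18-1)/4⌋ = 4 into plot → E; (18-1) mod 4 = 1 into the melted columns → shaded.
So row 18 is (E, shaded, 742); yield_kg = 742.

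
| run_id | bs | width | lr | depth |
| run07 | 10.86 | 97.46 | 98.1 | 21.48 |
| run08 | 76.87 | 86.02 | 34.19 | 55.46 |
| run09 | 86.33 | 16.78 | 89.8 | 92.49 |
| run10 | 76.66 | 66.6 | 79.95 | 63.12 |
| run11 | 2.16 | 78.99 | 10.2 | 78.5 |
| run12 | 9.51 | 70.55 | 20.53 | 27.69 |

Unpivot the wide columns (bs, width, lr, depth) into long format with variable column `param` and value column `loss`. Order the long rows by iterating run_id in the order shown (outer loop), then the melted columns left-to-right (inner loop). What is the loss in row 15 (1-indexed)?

79.95

24 rows total (6 × 4). Row 15: index ⌊(15-1)/4⌋ = 3 into run_id → run10; (15-1) mod 4 = 2 into the melted columns → lr.
So row 15 is (run10, lr, 79.95); loss = 79.95.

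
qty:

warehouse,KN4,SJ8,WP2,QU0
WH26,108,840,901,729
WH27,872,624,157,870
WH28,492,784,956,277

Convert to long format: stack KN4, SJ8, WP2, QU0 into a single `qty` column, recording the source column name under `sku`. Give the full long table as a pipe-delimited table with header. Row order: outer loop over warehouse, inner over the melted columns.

| warehouse | sku | qty |
| WH26 | KN4 | 108 |
| WH26 | SJ8 | 840 |
| WH26 | WP2 | 901 |
| WH26 | QU0 | 729 |
| WH27 | KN4 | 872 |
| WH27 | SJ8 | 624 |
| WH27 | WP2 | 157 |
| WH27 | QU0 | 870 |
| WH28 | KN4 | 492 |
| WH28 | SJ8 | 784 |
| WH28 | WP2 | 956 |
| WH28 | QU0 | 277 |

Each (warehouse, column) pair becomes one row: 3 × 4 = 12 rows.
For example, (WH26, KN4) → qty=108.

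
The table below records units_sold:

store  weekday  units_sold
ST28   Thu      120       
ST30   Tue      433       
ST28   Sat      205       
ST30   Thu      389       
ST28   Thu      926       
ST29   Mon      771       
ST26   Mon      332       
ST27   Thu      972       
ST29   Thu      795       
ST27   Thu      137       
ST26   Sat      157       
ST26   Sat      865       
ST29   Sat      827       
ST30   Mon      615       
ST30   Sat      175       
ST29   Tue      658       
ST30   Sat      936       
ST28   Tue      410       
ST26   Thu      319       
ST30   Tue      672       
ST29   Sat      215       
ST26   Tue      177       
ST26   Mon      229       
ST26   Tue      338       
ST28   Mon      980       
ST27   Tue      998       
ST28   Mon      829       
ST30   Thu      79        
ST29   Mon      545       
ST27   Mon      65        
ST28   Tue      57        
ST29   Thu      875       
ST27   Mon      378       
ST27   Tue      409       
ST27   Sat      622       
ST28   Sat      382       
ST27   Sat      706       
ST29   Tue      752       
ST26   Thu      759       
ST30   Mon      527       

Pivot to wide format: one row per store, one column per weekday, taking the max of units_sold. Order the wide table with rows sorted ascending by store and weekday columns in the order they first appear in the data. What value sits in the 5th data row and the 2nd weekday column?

With rows sorted ascending by store, row 5 is store=ST30. weekday columns in first-appearance order: Thu, Tue, Sat, Mon; column 2 is Tue.
Long rows with store=ST30, weekday=Tue: max(433, 672) = 672.

672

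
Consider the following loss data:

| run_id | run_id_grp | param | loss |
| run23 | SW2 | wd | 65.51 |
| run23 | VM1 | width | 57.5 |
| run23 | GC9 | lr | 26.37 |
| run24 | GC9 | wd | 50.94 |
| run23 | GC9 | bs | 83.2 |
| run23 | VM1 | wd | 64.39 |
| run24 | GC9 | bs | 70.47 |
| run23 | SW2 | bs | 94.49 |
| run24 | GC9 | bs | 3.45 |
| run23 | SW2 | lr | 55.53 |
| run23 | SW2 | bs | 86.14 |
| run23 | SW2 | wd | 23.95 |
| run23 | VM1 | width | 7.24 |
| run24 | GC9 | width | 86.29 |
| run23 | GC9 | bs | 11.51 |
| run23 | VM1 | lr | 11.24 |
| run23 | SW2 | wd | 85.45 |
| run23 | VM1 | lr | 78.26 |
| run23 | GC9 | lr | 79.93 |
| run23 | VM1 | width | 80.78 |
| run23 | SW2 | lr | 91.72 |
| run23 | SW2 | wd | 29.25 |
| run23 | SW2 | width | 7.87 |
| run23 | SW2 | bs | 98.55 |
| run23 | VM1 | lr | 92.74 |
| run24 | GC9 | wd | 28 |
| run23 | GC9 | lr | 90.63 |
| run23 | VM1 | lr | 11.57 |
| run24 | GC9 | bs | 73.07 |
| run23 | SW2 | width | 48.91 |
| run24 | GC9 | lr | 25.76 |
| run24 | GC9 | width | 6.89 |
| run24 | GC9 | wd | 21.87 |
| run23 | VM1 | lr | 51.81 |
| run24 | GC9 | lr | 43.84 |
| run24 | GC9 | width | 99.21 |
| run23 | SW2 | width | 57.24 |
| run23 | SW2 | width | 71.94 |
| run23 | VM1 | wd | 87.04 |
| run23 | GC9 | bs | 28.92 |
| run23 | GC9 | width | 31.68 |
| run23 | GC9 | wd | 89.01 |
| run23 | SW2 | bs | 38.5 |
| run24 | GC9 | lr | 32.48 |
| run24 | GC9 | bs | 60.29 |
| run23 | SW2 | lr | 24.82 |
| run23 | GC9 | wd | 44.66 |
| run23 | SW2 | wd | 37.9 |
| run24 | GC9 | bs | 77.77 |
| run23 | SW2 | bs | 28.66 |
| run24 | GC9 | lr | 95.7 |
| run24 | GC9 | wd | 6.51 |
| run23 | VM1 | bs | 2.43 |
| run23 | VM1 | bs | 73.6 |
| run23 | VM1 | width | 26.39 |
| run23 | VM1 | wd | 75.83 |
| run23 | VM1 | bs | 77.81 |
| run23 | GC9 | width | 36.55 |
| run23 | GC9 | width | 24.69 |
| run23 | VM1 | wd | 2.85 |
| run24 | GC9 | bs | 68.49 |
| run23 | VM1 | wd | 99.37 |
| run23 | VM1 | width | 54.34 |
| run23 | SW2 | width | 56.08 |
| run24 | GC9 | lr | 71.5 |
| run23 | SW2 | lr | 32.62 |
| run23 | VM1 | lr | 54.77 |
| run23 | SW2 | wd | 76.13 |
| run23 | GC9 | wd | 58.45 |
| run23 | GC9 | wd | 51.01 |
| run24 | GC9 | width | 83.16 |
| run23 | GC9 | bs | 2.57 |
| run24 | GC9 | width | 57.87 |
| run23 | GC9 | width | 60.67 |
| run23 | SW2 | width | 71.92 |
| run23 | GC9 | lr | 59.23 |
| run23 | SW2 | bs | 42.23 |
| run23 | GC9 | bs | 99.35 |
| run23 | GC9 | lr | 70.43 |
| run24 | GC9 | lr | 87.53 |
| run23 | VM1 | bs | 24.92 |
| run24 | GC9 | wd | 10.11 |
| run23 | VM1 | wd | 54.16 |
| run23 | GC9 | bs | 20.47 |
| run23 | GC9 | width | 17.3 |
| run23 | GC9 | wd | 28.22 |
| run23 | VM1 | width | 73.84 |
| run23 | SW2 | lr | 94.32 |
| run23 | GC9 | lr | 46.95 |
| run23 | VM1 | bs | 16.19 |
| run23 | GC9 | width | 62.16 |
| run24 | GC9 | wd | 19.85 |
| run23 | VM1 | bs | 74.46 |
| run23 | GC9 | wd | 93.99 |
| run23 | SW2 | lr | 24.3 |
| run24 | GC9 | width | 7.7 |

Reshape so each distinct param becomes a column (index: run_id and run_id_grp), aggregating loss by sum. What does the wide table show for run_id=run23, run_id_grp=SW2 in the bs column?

388.57

Rows with run_id=run23, run_id_grp=SW2 and param=bs: loss values are 94.49, 86.14, 98.55, 38.5, 28.66, 42.23.
94.49 + 86.14 + 98.55 + 38.5 + 28.66 + 42.23 = 388.57.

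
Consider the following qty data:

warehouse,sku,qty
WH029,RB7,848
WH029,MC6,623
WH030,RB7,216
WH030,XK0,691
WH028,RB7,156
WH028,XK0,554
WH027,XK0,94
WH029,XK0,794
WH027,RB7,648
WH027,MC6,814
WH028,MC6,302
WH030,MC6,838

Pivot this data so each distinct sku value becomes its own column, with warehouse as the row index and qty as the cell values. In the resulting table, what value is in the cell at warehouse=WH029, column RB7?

848

Wide layout: rows indexed by warehouse, columns are the 3 distinct sku values (RB7, MC6, XK0).
Cell (warehouse=WH029, sku=RB7) draws from the long row where warehouse=WH029 and sku=RB7, which has qty=848.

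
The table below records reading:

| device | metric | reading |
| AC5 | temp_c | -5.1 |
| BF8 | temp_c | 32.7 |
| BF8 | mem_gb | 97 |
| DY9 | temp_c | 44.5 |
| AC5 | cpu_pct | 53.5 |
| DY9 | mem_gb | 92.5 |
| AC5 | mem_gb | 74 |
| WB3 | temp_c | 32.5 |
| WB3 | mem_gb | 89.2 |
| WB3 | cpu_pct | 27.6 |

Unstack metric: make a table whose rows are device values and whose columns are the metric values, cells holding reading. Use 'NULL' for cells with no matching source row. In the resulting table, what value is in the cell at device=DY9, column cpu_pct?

No long-format row has device=DY9 and metric=cpu_pct, so the cell is NULL.

NULL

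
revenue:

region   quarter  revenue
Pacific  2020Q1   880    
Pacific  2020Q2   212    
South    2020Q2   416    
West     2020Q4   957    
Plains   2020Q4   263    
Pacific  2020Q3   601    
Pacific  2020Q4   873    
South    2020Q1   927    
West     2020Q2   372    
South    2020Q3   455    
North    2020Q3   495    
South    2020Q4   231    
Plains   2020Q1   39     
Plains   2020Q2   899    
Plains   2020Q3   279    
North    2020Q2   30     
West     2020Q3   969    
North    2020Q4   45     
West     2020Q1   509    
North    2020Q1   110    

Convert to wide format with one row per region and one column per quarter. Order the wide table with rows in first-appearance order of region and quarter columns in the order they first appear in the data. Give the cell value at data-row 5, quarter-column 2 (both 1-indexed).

With rows in first-appearance order of region, row 5 is region=North. quarter columns in first-appearance order: 2020Q1, 2020Q2, 2020Q4, 2020Q3; column 2 is 2020Q2.
Long rows with region=North, quarter=2020Q2: revenue = 30.

30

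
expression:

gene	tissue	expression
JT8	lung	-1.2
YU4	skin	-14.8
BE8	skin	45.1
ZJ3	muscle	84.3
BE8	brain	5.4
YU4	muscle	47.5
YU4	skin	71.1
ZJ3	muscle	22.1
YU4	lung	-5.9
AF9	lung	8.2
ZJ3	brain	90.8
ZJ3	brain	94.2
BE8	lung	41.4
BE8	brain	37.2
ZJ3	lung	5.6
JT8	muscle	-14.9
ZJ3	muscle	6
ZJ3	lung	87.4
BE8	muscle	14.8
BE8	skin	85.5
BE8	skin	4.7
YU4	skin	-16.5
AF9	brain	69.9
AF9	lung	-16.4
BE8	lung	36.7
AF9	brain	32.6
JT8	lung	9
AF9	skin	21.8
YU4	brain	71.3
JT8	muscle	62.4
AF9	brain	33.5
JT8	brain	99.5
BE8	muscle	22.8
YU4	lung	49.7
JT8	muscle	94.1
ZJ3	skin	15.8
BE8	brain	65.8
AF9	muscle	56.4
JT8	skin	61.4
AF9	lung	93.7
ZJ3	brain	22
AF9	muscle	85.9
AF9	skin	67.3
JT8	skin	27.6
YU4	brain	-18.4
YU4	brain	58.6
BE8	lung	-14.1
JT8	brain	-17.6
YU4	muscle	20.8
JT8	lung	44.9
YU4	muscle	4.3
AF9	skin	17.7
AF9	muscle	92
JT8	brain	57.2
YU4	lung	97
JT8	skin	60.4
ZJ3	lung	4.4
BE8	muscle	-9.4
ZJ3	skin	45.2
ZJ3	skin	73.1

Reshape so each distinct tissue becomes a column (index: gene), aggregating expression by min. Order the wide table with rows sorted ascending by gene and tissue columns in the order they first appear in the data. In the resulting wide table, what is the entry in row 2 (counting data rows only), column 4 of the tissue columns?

5.4

With rows sorted ascending by gene, row 2 is gene=BE8. tissue columns in first-appearance order: lung, skin, muscle, brain; column 4 is brain.
Long rows with gene=BE8, tissue=brain: min(5.4, 37.2, 65.8) = 5.4.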